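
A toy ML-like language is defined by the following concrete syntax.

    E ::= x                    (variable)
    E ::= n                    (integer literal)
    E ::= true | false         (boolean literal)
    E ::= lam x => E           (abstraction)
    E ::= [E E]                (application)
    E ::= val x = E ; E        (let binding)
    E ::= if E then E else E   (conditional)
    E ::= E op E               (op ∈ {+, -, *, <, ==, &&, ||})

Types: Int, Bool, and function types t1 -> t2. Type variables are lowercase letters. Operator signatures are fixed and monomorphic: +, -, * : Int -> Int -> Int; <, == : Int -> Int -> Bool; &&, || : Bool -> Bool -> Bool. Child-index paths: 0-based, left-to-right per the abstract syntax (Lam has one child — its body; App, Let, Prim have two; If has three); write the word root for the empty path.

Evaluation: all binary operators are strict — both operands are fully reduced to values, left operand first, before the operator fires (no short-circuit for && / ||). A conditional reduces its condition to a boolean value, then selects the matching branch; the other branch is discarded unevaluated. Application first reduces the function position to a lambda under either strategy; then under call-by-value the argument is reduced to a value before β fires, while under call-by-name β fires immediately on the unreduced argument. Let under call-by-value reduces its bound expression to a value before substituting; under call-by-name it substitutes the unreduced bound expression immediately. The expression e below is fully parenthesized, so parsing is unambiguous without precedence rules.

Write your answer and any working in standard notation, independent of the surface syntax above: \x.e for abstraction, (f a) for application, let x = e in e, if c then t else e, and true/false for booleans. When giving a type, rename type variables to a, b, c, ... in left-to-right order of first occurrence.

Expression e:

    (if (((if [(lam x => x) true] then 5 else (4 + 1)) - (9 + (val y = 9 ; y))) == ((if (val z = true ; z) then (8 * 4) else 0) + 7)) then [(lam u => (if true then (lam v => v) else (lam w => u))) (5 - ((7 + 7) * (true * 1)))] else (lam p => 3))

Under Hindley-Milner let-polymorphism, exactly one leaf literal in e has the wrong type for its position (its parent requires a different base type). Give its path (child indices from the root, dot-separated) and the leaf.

Answer: 1.1.1.1.0 : true

Working:
x : a
\x._ : a -> a
  unify a -> a ~ Bool -> b
  unify a ~ Bool
  unify Bool ~ b
_ _ : Bool
  unify Bool ~ Bool
  unify Int ~ Int
  unify Int ~ Int
  unify Int ~ Int
  unify Int ~ Int
  unify Int ~ Int
let y : Int
y : Int
  unify Int ~ Int
  unify Int ~ Int
  unify Int ~ Int
let z : Bool
z : Bool
  unify Bool ~ Bool
  unify Int ~ Int
  unify Int ~ Int
  unify Int ~ Int
  unify Int ~ Int
  unify Int ~ Int
  unify Int ~ Int
  unify Bool ~ Bool
  unify Bool ~ Bool
v : d
\v._ : d -> d
u : c
\w._ : e -> c
  unify d -> d ~ e -> c
  unify d ~ e
  unify e ~ c
\u._ : c -> c -> c
  unify Int ~ Int
  unify Int ~ Int
  unify Int ~ Int
  unify Int ~ Int
  unify Bool ~ Int
  FAIL: mismatch Bool ~ Int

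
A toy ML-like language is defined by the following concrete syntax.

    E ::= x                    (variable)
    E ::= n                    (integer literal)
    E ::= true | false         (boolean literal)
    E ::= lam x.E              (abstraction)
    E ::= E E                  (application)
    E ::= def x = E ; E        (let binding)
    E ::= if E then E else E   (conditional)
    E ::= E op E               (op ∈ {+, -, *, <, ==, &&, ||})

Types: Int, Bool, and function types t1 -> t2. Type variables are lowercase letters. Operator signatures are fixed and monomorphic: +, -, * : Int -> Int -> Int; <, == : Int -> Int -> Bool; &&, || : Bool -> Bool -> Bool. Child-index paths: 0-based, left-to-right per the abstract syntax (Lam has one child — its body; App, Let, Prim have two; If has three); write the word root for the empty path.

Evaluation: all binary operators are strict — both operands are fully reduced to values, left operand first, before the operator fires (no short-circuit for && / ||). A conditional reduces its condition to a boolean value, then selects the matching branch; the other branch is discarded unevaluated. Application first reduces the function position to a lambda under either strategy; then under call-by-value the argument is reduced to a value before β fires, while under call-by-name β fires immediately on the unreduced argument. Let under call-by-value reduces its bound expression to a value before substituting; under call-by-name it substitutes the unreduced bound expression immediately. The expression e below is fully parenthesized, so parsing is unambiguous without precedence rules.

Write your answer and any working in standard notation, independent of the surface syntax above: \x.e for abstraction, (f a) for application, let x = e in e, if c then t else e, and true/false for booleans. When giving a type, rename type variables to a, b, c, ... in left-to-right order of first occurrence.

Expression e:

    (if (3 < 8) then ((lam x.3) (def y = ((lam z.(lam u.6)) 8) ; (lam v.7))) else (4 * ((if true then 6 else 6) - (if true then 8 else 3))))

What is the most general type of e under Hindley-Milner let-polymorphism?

Derivation:
  unify Int ~ Int
  unify Int ~ Int
  unify Bool ~ Bool
\x._ : a -> Int
\u._ : c -> Int
\z._ : b -> c -> Int
  unify b -> c -> Int ~ Int -> d
  unify b ~ Int
  unify c -> Int ~ d
_ _ : c -> Int
let y : forall. c -> Int
\v._ : e -> Int
  unify a -> Int ~ (e -> Int) -> f
  unify a ~ e -> Int
  unify Int ~ f
_ _ : Int
  unify Int ~ Int
  unify Bool ~ Bool
  unify Int ~ Int
  unify Int ~ Int
  unify Bool ~ Bool
  unify Int ~ Int
  unify Int ~ Int
  unify Int ~ Int
  unify Int ~ Int

Answer: Int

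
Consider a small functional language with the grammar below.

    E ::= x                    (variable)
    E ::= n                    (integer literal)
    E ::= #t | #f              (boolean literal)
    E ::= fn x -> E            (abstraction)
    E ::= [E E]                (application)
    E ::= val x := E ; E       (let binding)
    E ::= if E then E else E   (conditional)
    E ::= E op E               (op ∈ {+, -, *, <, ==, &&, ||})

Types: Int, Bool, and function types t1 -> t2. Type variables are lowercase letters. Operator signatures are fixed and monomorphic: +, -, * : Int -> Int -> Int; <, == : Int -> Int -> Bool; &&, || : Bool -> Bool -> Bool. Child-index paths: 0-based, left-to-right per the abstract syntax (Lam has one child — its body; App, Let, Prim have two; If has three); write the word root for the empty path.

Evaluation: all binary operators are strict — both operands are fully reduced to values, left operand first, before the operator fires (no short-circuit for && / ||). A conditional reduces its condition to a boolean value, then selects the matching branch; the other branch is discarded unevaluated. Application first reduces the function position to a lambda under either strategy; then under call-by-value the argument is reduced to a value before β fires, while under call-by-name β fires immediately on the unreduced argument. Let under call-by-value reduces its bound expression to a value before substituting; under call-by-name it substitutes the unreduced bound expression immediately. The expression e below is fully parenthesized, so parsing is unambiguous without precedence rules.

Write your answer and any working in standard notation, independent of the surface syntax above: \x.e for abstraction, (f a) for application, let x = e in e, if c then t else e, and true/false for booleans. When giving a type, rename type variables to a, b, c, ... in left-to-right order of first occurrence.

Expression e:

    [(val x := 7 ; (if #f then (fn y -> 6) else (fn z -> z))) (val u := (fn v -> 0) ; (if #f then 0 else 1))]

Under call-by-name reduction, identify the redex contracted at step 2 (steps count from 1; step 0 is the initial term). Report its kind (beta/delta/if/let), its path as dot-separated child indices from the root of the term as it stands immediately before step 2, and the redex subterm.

Trace:
step 0: ((let x = 7 in (if false then (\y.6) else (\z.z))) (let u = (\v.0) in (if false then 0 else 1)))
step 1: [let@0] ((if false then (\y.6) else (\z.z)) (let u = (\v.0) in (if false then 0 else 1)))
step 2: [if@0] ((\z.z) (let u = (\v.0) in (if false then 0 else 1)))

Answer: if at 0 : (if false then (\y.6) else (\z.z))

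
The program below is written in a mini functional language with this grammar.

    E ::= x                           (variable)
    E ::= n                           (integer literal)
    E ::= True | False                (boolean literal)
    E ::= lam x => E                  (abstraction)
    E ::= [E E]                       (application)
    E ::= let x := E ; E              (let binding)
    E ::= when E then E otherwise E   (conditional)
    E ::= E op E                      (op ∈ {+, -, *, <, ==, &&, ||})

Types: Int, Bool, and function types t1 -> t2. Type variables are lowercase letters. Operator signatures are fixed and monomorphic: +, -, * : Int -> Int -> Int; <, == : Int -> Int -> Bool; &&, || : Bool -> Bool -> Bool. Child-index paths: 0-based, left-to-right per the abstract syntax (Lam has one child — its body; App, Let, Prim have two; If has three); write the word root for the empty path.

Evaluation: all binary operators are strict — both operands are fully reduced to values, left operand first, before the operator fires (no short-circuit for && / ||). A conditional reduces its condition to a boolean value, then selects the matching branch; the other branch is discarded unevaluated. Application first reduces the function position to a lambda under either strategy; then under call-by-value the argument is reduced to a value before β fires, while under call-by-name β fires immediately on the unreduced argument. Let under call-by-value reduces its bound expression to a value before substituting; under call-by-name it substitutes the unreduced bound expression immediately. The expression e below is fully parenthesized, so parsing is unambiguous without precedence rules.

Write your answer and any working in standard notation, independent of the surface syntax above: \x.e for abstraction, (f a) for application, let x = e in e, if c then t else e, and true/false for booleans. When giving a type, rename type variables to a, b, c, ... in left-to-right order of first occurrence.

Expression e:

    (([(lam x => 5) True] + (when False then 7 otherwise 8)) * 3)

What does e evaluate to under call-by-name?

Answer: 39

Working:
step 0: ((((\x.5) true) + (if false then 7 else 8)) * 3)
step 1: [beta@0.0] ((5 + (if false then 7 else 8)) * 3)
step 2: [if@0.1] ((5 + 8) * 3)
step 3: [delta@0] (13 * 3)
step 4: [delta@root] 39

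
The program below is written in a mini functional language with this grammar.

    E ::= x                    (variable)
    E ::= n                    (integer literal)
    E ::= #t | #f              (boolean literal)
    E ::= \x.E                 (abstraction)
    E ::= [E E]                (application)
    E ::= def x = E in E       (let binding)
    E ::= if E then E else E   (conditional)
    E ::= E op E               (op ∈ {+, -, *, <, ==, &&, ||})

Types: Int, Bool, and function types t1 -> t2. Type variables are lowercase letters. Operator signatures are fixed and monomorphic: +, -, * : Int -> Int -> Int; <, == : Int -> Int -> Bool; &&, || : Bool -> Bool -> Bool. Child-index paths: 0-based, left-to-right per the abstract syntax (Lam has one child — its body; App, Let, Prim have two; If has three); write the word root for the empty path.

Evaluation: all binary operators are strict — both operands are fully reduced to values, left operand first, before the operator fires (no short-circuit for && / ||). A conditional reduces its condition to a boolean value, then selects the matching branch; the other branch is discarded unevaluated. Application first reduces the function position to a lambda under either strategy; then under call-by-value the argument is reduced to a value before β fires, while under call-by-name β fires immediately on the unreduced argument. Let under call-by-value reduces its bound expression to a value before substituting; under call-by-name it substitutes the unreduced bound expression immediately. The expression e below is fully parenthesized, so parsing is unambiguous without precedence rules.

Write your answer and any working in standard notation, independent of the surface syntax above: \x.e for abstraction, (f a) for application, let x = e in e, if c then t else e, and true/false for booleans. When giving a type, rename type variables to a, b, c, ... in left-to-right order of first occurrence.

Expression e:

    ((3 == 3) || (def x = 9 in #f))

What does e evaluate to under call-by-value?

Answer: true

Trace:
step 0: ((3 == 3) || (let x = 9 in false))
step 1: [delta@0] (true || (let x = 9 in false))
step 2: [let@1] (true || false)
step 3: [delta@root] true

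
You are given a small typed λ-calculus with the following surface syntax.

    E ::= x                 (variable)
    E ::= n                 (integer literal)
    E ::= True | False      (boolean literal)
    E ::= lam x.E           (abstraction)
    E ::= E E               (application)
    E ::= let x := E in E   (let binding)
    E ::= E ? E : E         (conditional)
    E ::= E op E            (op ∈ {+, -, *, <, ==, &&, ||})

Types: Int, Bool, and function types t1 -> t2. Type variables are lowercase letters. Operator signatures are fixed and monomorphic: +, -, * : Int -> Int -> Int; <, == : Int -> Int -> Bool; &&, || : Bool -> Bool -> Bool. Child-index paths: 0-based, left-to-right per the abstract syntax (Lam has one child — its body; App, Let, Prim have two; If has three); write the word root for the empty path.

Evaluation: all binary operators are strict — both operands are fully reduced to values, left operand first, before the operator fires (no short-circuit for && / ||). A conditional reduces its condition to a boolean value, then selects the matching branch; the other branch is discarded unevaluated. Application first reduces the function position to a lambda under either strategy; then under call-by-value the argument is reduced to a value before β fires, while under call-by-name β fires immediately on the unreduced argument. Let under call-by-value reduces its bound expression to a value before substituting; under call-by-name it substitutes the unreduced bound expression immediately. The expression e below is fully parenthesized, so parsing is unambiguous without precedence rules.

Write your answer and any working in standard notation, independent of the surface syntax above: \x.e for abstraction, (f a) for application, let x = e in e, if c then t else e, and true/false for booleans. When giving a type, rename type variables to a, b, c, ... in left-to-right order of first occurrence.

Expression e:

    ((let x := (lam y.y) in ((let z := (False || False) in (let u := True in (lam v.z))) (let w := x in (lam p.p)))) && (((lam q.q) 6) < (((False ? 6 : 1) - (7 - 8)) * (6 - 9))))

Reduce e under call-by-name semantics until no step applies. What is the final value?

Answer: false

Derivation:
step 0: ((let x = (\y.y) in ((let z = (false || false) in (let u = true in (\v.z))) (let w = x in (\p.p)))) && (((\q.q) 6) < (((if false then 6 else 1) - (7 - 8)) * (6 - 9))))
step 1: [let@0] (((let z = (false || false) in (let u = true in (\v.z))) (let w = (\y.y) in (\p.p))) && (((\q.q) 6) < (((if false then 6 else 1) - (7 - 8)) * (6 - 9))))
step 2: [let@0.0] (((let u = true in (\v.(false || false))) (let w = (\y.y) in (\p.p))) && (((\q.q) 6) < (((if false then 6 else 1) - (7 - 8)) * (6 - 9))))
step 3: [let@0.0] (((\v.(false || false)) (let w = (\y.y) in (\p.p))) && (((\q.q) 6) < (((if false then 6 else 1) - (7 - 8)) * (6 - 9))))
step 4: [beta@0] ((false || false) && (((\q.q) 6) < (((if false then 6 else 1) - (7 - 8)) * (6 - 9))))
step 5: [delta@0] (false && (((\q.q) 6) < (((if false then 6 else 1) - (7 - 8)) * (6 - 9))))
step 6: [beta@1.0] (false && (6 < (((if false then 6 else 1) - (7 - 8)) * (6 - 9))))
step 7: [if@1.1.0.0] (false && (6 < ((1 - (7 - 8)) * (6 - 9))))
step 8: [delta@1.1.0.1] (false && (6 < ((1 - -1) * (6 - 9))))
step 9: [delta@1.1.0] (false && (6 < (2 * (6 - 9))))
step 10: [delta@1.1.1] (false && (6 < (2 * -3)))
step 11: [delta@1.1] (false && (6 < -6))
step 12: [delta@1] (false && false)
step 13: [delta@root] false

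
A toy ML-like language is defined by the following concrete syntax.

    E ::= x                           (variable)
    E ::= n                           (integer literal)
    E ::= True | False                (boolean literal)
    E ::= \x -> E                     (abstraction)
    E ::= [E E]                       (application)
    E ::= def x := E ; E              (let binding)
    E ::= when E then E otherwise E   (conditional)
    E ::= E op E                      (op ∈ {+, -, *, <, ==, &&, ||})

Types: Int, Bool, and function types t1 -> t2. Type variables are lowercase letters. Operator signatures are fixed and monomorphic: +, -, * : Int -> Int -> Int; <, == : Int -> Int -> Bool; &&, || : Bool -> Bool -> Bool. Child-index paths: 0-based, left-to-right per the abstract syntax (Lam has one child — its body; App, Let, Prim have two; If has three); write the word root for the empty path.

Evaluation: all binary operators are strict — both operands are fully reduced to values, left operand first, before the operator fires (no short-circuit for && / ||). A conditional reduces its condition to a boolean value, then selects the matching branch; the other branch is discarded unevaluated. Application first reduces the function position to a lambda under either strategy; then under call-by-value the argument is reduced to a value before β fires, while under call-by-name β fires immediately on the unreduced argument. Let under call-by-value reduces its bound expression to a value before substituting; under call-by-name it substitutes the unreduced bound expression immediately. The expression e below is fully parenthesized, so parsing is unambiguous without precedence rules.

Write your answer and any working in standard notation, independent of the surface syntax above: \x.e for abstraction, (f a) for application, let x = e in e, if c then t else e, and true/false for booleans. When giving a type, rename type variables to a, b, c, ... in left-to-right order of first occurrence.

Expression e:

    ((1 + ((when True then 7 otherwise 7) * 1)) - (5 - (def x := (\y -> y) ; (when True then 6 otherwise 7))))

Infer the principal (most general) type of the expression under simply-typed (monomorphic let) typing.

Answer: Int

Trace:
  unify Int ~ Int
  unify Bool ~ Bool
  unify Int ~ Int
  unify Int ~ Int
  unify Int ~ Int
  unify Int ~ Int
  unify Int ~ Int
  unify Int ~ Int
y : a
\y._ : a -> a
let x : a -> a
  unify Bool ~ Bool
  unify Int ~ Int
  unify Int ~ Int
  unify Int ~ Int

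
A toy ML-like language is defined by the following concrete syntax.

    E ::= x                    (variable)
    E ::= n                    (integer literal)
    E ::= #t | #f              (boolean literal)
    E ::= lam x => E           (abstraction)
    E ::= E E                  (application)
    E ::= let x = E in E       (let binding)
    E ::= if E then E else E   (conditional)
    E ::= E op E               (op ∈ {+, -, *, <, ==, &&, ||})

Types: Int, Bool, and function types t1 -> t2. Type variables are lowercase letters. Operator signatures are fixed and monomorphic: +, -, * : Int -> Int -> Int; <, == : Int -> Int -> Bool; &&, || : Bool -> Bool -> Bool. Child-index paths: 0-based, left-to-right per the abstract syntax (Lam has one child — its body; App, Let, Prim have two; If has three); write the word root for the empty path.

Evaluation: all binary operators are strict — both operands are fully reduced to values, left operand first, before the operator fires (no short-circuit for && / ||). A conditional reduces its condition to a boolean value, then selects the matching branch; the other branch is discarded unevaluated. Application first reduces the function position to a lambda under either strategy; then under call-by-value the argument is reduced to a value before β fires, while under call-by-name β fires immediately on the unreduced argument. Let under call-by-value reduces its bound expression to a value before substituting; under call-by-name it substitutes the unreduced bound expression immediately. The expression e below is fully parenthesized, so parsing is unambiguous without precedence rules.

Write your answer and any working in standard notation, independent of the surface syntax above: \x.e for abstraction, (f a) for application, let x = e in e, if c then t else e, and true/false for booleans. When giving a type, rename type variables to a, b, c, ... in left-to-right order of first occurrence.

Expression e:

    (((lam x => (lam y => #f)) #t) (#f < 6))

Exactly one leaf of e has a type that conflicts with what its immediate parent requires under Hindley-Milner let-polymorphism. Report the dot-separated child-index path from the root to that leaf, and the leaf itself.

Derivation:
\y._ : b -> Bool
\x._ : a -> b -> Bool
  unify a -> b -> Bool ~ Bool -> c
  unify a ~ Bool
  unify b -> Bool ~ c
_ _ : b -> Bool
  unify Bool ~ Int
  FAIL: mismatch Bool ~ Int

Answer: 1.0 : false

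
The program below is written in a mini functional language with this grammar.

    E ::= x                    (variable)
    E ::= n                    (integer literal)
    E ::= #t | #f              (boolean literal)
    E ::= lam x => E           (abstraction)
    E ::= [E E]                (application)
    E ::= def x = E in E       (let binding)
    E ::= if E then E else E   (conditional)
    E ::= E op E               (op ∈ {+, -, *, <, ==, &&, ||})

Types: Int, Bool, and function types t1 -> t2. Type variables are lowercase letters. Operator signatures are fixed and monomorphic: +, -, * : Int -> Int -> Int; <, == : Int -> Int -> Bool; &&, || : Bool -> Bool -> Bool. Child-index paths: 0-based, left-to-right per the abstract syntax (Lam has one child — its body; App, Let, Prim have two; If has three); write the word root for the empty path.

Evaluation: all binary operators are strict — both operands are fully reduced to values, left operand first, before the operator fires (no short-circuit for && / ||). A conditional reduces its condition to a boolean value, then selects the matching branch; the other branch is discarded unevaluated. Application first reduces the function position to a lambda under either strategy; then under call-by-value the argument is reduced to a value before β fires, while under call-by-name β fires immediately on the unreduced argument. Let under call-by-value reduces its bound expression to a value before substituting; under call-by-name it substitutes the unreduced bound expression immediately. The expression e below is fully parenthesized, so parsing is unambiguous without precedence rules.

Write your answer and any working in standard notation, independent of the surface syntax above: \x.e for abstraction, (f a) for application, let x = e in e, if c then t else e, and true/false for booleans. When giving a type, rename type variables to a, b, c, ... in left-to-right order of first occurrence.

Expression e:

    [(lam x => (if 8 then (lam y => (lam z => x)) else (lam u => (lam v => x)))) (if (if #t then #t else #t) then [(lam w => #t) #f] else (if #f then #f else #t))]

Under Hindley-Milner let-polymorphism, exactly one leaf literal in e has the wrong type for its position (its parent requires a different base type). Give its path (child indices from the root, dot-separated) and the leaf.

Working:
  unify Int ~ Bool
  FAIL: mismatch Int ~ Bool

Answer: 0.0.0 : 8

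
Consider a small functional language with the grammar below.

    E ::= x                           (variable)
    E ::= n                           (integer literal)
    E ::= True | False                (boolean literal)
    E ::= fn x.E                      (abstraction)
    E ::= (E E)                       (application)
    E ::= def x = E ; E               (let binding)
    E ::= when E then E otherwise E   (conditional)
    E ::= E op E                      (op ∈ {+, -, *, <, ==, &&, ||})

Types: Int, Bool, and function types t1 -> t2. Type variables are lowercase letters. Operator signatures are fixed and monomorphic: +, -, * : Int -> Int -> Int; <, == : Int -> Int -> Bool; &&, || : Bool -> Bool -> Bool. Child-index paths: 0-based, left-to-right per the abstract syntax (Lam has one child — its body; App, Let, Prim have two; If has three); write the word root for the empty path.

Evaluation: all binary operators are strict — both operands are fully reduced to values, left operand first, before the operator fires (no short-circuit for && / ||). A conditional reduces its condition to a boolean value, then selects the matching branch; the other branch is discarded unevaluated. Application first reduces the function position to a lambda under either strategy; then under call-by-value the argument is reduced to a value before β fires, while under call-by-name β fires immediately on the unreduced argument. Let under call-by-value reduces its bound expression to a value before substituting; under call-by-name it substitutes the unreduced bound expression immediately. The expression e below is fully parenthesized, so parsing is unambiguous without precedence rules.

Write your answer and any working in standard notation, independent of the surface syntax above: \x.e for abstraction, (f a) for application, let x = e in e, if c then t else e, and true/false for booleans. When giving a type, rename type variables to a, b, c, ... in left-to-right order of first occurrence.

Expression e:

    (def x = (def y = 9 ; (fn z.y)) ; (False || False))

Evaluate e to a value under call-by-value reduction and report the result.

Answer: false

Working:
step 0: (let x = (let y = 9 in (\z.y)) in (false || false))
step 1: [let@0] (let x = (\z.9) in (false || false))
step 2: [let@root] (false || false)
step 3: [delta@root] false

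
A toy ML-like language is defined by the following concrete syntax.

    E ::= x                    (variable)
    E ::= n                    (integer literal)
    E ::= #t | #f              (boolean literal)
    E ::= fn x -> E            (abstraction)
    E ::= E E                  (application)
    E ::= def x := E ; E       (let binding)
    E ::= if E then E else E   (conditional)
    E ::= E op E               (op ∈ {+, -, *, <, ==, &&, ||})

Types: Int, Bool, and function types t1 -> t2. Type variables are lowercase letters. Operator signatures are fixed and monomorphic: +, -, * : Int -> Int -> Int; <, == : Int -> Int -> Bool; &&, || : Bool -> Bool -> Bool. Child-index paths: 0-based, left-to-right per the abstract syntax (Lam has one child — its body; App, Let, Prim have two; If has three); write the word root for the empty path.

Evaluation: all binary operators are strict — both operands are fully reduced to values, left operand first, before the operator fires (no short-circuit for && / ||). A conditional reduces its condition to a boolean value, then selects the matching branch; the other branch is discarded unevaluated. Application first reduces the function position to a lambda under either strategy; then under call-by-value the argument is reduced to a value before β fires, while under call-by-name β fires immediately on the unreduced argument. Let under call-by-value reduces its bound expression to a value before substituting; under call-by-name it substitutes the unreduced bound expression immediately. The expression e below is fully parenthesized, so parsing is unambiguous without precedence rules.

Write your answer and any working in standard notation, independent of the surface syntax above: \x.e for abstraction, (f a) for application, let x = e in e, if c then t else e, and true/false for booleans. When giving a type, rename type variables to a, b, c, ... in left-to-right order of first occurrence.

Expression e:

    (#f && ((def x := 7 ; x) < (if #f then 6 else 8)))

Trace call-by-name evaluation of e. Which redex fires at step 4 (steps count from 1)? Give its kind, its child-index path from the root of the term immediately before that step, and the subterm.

Answer: delta at root : (false && true)

Working:
step 0: (false && ((let x = 7 in x) < (if false then 6 else 8)))
step 1: [let@1.0] (false && (7 < (if false then 6 else 8)))
step 2: [if@1.1] (false && (7 < 8))
step 3: [delta@1] (false && true)
step 4: [delta@root] false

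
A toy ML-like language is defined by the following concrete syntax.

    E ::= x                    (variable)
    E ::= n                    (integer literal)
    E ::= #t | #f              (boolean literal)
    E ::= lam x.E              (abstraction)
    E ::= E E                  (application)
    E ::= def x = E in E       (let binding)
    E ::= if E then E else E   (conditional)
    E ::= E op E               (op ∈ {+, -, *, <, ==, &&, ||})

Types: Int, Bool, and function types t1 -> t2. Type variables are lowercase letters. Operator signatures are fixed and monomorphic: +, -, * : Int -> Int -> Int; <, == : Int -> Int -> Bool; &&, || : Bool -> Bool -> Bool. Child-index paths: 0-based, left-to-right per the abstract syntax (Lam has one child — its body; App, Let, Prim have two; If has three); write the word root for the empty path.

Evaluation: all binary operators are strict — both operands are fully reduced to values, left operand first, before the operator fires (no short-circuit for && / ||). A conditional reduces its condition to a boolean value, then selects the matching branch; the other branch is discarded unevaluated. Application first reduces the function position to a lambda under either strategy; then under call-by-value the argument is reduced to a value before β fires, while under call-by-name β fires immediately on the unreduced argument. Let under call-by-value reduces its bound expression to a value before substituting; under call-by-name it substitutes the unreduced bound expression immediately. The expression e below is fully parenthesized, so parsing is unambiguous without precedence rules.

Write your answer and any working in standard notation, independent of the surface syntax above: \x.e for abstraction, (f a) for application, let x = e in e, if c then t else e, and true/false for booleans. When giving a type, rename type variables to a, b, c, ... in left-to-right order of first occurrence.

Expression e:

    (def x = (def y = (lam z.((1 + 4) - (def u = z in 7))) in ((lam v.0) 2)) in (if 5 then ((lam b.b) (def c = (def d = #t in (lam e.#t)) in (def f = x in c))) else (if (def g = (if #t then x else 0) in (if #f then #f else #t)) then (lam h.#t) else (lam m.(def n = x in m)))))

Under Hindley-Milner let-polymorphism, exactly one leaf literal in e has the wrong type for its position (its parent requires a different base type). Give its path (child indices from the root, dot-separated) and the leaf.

Answer: 1.0 : 5

Trace:
  unify Int ~ Int
  unify Int ~ Int
  unify Int ~ Int
z : a
let u : a
  unify Int ~ Int
\z._ : a -> Int
let y : forall. a -> Int
\v._ : b -> Int
  unify b -> Int ~ Int -> c
  unify b ~ Int
  unify Int ~ c
_ _ : Int
let x : Int
  unify Int ~ Bool
  FAIL: mismatch Int ~ Bool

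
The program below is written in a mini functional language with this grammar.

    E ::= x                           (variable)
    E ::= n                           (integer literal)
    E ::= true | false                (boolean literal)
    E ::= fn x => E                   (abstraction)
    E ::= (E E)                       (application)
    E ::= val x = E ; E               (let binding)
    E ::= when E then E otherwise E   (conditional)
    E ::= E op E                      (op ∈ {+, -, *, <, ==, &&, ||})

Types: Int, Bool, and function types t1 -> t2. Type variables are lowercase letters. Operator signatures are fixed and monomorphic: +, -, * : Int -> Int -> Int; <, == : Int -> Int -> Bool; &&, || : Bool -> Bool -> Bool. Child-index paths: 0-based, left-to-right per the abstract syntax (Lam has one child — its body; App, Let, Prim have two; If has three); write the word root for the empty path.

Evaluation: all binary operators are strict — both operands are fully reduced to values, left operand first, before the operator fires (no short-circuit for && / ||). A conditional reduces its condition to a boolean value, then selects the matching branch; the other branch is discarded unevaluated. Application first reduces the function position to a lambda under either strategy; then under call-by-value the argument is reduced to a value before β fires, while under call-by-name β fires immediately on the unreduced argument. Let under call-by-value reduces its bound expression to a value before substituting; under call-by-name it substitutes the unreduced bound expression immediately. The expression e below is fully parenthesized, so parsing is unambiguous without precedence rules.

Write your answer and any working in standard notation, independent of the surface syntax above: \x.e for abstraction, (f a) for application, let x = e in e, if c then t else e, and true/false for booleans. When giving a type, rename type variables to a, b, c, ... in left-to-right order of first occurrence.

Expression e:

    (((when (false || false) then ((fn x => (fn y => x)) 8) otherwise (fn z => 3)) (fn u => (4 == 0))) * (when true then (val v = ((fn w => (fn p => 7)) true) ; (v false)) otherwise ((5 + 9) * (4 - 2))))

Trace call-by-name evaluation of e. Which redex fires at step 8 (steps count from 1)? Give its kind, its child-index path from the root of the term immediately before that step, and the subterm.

Trace:
step 0: (((if (false || false) then ((\x.(\y.x)) 8) else (\z.3)) (\u.(4 == 0))) * (if true then (let v = ((\w.(\p.7)) true) in (v false)) else ((5 + 9) * (4 - 2))))
step 1: [delta@0.0.0] (((if false then ((\x.(\y.x)) 8) else (\z.3)) (\u.(4 == 0))) * (if true then (let v = ((\w.(\p.7)) true) in (v false)) else ((5 + 9) * (4 - 2))))
step 2: [if@0.0] (((\z.3) (\u.(4 == 0))) * (if true then (let v = ((\w.(\p.7)) true) in (v false)) else ((5 + 9) * (4 - 2))))
step 3: [beta@0] (3 * (if true then (let v = ((\w.(\p.7)) true) in (v false)) else ((5 + 9) * (4 - 2))))
step 4: [if@1] (3 * (let v = ((\w.(\p.7)) true) in (v false)))
step 5: [let@1] (3 * (((\w.(\p.7)) true) false))
step 6: [beta@1.0] (3 * ((\p.7) false))
step 7: [beta@1] (3 * 7)
step 8: [delta@root] 21

Answer: delta at root : (3 * 7)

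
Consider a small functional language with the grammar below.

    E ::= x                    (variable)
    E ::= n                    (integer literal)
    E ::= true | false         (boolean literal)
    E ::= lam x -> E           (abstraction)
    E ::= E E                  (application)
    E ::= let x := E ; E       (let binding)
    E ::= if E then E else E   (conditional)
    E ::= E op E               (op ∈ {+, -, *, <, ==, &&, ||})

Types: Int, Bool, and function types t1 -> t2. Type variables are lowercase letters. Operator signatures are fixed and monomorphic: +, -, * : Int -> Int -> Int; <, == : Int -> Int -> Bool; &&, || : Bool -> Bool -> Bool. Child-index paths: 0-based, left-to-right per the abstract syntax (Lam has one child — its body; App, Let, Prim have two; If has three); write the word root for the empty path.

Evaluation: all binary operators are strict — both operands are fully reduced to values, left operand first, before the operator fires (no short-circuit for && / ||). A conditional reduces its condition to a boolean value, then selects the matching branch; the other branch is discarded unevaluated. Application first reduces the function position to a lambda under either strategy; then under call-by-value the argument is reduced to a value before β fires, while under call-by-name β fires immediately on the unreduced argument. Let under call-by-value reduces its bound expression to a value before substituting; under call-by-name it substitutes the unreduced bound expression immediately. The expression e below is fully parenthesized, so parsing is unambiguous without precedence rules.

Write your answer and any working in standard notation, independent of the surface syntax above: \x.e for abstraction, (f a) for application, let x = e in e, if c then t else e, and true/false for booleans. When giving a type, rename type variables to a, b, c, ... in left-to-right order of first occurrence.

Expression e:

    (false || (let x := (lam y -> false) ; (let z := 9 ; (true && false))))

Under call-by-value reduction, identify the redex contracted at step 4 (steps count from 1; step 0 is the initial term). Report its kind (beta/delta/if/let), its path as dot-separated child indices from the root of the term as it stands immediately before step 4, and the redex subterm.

Working:
step 0: (false || (let x = (\y.false) in (let z = 9 in (true && false))))
step 1: [let@1] (false || (let z = 9 in (true && false)))
step 2: [let@1] (false || (true && false))
step 3: [delta@1] (false || false)
step 4: [delta@root] false

Answer: delta at root : (false || false)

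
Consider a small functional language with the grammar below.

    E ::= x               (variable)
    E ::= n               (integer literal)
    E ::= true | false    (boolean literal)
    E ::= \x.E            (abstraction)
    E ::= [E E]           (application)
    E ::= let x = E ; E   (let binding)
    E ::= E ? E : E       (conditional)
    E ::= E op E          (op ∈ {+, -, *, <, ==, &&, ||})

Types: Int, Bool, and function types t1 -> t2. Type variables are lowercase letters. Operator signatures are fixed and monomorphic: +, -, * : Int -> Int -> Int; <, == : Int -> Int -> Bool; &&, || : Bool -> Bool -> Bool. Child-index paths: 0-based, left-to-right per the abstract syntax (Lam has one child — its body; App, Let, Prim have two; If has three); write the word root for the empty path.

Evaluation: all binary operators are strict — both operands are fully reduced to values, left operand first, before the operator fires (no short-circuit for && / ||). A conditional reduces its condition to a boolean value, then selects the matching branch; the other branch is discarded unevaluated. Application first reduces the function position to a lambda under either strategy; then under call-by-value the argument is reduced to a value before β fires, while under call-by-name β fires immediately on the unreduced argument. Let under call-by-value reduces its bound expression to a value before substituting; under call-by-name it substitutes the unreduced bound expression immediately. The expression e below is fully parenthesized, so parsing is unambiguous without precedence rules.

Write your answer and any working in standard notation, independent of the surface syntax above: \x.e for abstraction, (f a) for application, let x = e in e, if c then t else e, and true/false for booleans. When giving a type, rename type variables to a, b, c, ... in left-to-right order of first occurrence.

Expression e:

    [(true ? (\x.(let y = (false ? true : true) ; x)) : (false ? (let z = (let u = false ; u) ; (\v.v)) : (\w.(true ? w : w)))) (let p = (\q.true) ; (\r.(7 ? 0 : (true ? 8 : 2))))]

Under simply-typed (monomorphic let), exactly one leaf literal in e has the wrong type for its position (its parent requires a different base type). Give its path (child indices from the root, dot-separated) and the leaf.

Working:
  unify Bool ~ Bool
  unify Bool ~ Bool
  unify Bool ~ Bool
let y : Bool
x : a
\x._ : a -> a
  unify Bool ~ Bool
let u : Bool
u : Bool
let z : Bool
v : b
\v._ : b -> b
  unify Bool ~ Bool
w : c
w : c
  unify c ~ c
\w._ : c -> c
  unify b -> b ~ c -> c
  unify b ~ c
  unify c ~ c
  unify a -> a ~ c -> c
  unify a ~ c
  unify c ~ c
\q._ : d -> Bool
let p : d -> Bool
  unify Int ~ Bool
  FAIL: mismatch Int ~ Bool

Answer: 1.1.0.0 : 7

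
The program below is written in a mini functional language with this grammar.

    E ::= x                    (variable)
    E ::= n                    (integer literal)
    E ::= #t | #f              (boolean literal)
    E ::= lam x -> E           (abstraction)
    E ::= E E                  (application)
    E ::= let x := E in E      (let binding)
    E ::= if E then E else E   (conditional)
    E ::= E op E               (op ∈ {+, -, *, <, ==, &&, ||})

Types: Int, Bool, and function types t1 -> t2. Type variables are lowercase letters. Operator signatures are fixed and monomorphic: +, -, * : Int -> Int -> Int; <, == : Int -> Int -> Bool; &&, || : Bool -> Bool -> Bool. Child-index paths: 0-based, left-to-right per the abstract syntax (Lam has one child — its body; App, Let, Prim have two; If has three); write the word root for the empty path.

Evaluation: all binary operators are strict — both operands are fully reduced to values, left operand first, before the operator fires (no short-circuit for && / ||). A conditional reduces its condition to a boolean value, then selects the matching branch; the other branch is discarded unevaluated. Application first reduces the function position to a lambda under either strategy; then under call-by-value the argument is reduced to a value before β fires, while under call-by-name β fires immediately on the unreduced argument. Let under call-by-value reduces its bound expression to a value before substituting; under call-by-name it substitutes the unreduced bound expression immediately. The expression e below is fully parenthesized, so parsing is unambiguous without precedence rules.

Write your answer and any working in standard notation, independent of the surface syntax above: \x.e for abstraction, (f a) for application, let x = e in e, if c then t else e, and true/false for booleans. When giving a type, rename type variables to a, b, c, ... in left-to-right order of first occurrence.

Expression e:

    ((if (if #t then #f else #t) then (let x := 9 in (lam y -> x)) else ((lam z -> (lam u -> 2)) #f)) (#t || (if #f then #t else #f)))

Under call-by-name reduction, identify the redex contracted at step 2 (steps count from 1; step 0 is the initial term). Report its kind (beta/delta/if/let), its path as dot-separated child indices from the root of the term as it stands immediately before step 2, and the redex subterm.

Working:
step 0: ((if (if true then false else true) then (let x = 9 in (\y.x)) else ((\z.(\u.2)) false)) (true || (if false then true else false)))
step 1: [if@0.0] ((if false then (let x = 9 in (\y.x)) else ((\z.(\u.2)) false)) (true || (if false then true else false)))
step 2: [if@0] (((\z.(\u.2)) false) (true || (if false then true else false)))

Answer: if at 0 : (if false then (let x = 9 in (\y.x)) else ((\z.(\u.2)) false))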